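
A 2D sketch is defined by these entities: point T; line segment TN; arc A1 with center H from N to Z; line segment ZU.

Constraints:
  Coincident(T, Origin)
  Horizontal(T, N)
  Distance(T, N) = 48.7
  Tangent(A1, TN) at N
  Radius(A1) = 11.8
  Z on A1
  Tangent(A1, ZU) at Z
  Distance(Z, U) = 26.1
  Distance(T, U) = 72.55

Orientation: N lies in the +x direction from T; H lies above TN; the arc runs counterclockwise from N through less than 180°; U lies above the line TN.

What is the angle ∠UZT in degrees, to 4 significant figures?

104.6°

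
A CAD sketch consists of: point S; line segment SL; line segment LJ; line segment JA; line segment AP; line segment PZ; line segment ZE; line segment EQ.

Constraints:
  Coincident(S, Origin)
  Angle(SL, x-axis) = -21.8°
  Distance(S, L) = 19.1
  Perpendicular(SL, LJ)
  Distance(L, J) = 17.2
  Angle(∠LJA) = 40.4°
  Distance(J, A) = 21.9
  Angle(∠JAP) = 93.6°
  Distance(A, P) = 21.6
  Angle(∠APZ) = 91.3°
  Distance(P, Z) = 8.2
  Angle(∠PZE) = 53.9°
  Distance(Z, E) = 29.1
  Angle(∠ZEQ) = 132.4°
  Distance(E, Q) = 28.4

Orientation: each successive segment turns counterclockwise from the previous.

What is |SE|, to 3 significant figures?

4.75

S is at the origin; SL runs at -21.8° with length 19.1, so L = (17.7, -7.09). SL is perpendicular to LJ, so LJ runs at 68.2°; with |LJ| = 17.2, J = (24.1, 8.88). ∠LJA = 40.4° gives JA at -152° from the x-axis; with |JA| = 21.9, A = (4.75, -1.34). ∠JAP = 93.6° gives AP at -65.8° from the x-axis; with |AP| = 21.6, P = (13.6, -21.0). ∠APZ = 91.3° gives PZ at 22.9° from the x-axis; with |PZ| = 8.2, Z = (21.2, -17.8). ∠PZE = 53.9° gives ZE at 149° from the x-axis; with |ZE| = 29.1, E = (-3.79, -2.86). Then |SE| = |E − S| = 4.75.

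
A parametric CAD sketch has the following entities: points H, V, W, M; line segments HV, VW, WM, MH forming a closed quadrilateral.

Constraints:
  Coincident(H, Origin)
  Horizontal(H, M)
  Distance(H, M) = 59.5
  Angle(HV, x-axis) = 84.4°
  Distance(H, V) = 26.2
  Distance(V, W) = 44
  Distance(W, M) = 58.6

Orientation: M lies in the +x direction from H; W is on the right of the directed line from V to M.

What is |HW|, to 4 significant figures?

18.29

Checks: |VW| = 44.00 ✓; |WM| = 58.60 ✓.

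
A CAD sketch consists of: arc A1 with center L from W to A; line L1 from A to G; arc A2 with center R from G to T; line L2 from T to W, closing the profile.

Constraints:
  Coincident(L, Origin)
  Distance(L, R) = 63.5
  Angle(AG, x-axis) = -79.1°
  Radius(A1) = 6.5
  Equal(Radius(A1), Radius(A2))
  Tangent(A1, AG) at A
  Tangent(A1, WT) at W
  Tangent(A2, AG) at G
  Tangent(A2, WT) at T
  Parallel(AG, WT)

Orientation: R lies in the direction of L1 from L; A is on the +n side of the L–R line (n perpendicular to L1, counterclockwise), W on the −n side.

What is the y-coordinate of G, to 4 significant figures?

-61.13

The slot axis is L1's direction at -79.1°, so u = (cos -79.1°, sin -79.1°) = (0.1891, -0.9820) and n = (−sin -79.1°, cos -79.1°) = (0.9820, 0.1891). L is at the origin and R lies 63.5 along u from L, so R = 63.5·u = (12.01, -62.35). Tangency of A1 to both parallel lines with radius 6.5 puts A and W at L ± 6.5·n: A = (6.383, 1.229), W = (-6.383, -1.229). Equal radii place G and T the same way about R: G = R + 6.5·n = (18.39, -61.13), T = R − 6.5·n = (5.625, -63.58). So G.y = -61.13.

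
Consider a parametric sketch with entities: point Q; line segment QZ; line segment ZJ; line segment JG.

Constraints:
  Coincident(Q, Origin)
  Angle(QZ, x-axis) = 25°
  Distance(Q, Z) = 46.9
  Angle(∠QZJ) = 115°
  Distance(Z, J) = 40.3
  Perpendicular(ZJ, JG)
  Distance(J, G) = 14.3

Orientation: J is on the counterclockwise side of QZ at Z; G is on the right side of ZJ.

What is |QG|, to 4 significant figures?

82.71

Q is at the origin; QZ runs at 25.0° with length 46.9, so Z = 46.9·(cos 25.0°, sin 25.0°) = (42.51, 19.82). ∠QZJ = 115.0°, so ZJ runs at 25.0° + (180° − 115.0°) = 90.00° from the x-axis; with |ZJ| = 40.3, J = Z + 40.3·(cos 90.00°, sin 90.00°) = (42.51, 60.12). ZJ is perpendicular to JG; with |JG| = 14.3 on the right of ZJ, G = J + 14.3·(1.000, -6.123e-17) = (56.81, 60.12). Then |QG| = |G − Q| = 82.71.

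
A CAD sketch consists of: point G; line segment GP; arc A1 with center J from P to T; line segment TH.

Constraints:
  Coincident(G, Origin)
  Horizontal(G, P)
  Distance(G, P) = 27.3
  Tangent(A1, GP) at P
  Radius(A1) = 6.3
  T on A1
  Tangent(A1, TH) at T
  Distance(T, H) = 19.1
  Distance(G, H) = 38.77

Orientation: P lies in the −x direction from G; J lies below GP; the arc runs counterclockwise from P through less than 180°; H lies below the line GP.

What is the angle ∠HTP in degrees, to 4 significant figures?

127.5°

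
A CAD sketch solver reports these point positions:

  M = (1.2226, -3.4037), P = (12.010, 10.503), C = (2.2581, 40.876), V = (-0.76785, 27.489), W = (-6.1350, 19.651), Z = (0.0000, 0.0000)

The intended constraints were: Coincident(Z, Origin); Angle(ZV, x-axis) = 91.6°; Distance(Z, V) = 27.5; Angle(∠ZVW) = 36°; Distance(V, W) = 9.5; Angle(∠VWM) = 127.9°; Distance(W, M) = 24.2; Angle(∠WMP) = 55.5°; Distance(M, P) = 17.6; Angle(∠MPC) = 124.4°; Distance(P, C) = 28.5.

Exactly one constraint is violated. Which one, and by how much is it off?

Distance(P, C) = 28.5 — off by 3.40.

Z = (0.00, 0.00) ✓; ZV at 91.60° ✓; |ZV| = 27.50 ✓; ∠ZVW = 36.00° ✓; |VW| = 9.500 ✓; ∠VWM = 127.9° ✓; |WM| = 24.20 ✓; ∠WMP = 55.50° ✓; |MP| = 17.60 ✓; ∠MPC = 124.4° ✓; |PC| = 31.90 ✗.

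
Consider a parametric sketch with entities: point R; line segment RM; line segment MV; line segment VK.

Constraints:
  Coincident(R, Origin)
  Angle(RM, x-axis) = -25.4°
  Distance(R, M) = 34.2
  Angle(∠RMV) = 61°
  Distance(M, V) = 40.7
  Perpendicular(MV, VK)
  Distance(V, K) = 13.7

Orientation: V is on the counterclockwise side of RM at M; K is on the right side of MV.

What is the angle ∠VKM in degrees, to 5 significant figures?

71.396°

R is at the origin; RM runs at -25.4° with length 34.2, so M = 34.2·(cos -25.4°, sin -25.4°) = (30.894, -14.670). ∠RMV = 61.0°, so MV runs at -25.4° + (180° − 61.0°) = 93.600° from the x-axis; with |MV| = 40.7, V = M + 40.7·(cos 93.600°, sin 93.600°) = (28.338, 25.950). The perpendicularity gives VK at right angles to MV; with |VK| = 13.7 on the right of MV, K = V + 13.7·(0.99803, 0.062791) = (42.011, 26.810). Then cos ∠VKM = KV·KM / (|KV||KM|), giving 71.396°.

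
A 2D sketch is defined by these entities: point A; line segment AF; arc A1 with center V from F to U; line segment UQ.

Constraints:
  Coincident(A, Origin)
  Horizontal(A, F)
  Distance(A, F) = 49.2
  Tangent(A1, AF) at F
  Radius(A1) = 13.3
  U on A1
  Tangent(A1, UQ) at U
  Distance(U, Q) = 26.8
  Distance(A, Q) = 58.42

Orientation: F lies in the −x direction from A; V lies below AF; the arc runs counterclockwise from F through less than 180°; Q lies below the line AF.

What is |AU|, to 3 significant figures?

63.0

A is at the origin; A and F share the same y with |AF| = 49.2 and F on the −x side, so F = (-49.2, 0.00). The tangent condition forces VF to be normal to AF, so V = F + (0, -13.3) = (-49.2, -13.3). Since VU ⟂ UQ (tangency), |VQ| = √(13.3² + 26.8²) = 29.9 regardless of where U sits on A1. So Q lies on both circle(A, 58.42) and circle(V, 29.9); the below-AF intersection is Q = (-40.6, -42.0). U is the foot of the tangent from Q: U = (-58.9, -22.4).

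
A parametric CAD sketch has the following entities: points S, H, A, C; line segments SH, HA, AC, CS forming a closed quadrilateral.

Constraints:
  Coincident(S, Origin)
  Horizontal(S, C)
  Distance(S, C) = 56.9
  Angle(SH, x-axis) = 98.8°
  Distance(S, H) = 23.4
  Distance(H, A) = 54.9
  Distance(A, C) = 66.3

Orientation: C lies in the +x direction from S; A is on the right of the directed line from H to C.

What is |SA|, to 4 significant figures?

31.76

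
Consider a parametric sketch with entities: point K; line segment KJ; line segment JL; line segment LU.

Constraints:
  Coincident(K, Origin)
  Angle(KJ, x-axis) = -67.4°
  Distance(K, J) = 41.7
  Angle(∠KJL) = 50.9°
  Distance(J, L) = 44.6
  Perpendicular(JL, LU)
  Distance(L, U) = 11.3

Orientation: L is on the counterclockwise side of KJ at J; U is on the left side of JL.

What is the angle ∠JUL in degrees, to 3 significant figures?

75.8°

K is at the origin; KJ runs at -67.4° with length 41.7, so J = 41.7·(cos -67.4°, sin -67.4°) = (16.0, -38.5). ∠KJL = 50.9°, so JL runs at -67.4° + (180° − 50.9°) = 61.7° from the x-axis; with |JL| = 44.6, L = J + 44.6·(cos 61.7°, sin 61.7°) = (37.2, 0.771). JL is perpendicular to LU; with |LU| = 11.3 on the left of JL, U = L + 11.3·(-0.880, 0.474) = (27.2, 6.13). Then cos ∠JUL = UJ·UL / (|UJ||UL|), giving 75.8°.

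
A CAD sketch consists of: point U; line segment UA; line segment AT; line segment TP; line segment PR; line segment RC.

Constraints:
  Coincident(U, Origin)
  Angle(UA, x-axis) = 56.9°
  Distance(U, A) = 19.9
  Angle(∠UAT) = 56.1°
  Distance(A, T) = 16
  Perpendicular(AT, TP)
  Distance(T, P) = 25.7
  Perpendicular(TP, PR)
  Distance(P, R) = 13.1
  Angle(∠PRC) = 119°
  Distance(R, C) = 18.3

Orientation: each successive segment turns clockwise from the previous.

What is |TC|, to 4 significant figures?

24.02

TP ⟂ PR, so PR runs at 113.0°; with |PR| = 13.1, R = (-11.66, 3.959). ∠PRC = 119.0° gives RC at 52.00° from the x-axis; with |RC| = 18.3, C = (-0.3898, 18.38). Then |TC| = |C − T| = 24.02.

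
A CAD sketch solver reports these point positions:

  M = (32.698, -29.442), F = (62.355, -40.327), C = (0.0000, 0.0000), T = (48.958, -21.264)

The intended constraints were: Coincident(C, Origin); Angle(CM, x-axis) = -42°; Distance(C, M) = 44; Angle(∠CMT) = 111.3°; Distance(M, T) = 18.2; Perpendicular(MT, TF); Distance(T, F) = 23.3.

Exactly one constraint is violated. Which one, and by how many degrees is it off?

Perpendicular(MT, TF) — off by 8.40°.

C = (0.00, 0.00) ✓; CM at -42.00° ✓; |CM| = 44.00 ✓; ∠CMT = 111.3° ✓; |MT| = 18.20 ✓; ∠(MT, TF) = 81.60° ✗; |TF| = 23.30 ✓.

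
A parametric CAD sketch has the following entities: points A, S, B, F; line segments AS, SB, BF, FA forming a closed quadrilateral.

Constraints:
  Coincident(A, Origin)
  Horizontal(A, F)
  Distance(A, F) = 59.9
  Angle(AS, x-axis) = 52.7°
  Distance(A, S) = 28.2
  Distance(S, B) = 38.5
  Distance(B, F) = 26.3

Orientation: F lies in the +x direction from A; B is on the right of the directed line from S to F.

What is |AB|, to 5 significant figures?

37.710

A is at the origin; AF is horizontal with |AF| = 59.9 and F in +x, so F = (59.9, 0). AS runs at 52.7° with |AS| = 28.2, so S = (17.089, 22.432). B is determined by |SB| = 38.5 and |BF| = 26.3 together: it lies at the intersection of circle(S, 38.5) and circle(F, 26.3). With |SF| = 48.332, the foot of the radical line on SF is 32.345 from S and the perpendicular offset is √(38.5² − 32.345²) = 20.883. Taking the right-of-SF solution: B = (36.046, -11.077).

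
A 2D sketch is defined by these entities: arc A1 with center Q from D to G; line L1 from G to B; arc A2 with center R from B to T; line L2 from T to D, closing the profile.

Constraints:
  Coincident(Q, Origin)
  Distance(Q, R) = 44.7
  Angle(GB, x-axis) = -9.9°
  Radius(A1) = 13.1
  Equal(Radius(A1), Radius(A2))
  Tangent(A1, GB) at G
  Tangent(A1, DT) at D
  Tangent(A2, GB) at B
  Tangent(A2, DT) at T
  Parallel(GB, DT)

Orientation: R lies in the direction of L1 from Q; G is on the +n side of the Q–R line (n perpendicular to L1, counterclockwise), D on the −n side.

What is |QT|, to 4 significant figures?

46.58

The slot axis is L1's direction at -9.9°, so u = (cos -9.9°, sin -9.9°) = (0.9851, -0.1719) and n = (−sin -9.9°, cos -9.9°) = (0.1719, 0.9851). Q is at the origin and R lies 44.7 along u from Q, so R = 44.7·u = (44.03, -7.685). Tangency of A1 to both parallel lines with radius 13.1 puts G and D at Q ± 13.1·n: G = (2.252, 12.90), D = (-2.252, -12.90). Equal radii place B and T the same way about R: B = R + 13.1·n = (46.29, 5.220), T = R − 13.1·n = (41.78, -20.59). Then |QT| = |T − Q| = 46.58.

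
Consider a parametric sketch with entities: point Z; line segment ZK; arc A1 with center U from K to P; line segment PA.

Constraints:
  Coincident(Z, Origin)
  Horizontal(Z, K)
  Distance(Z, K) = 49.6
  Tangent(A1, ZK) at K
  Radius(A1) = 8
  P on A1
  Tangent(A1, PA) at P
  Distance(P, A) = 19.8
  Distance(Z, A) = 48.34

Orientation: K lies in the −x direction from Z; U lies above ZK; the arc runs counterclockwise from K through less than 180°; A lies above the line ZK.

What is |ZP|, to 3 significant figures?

42.3

Checks: ∠(UK, KZ) = 90.00° ✓; |UK| = 8.000 ✓; |UP| = 8.000 ✓; ∠(UP, PA) = 90.00° ✓; |PA| = 19.80 ✓; |ZA| = 48.34 ✓.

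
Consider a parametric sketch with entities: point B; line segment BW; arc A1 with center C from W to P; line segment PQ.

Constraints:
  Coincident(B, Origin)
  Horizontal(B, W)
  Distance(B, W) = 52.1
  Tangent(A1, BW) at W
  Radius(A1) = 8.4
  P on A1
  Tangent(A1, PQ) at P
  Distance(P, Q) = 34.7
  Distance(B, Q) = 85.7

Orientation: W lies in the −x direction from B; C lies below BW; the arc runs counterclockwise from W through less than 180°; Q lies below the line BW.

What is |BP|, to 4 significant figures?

58.82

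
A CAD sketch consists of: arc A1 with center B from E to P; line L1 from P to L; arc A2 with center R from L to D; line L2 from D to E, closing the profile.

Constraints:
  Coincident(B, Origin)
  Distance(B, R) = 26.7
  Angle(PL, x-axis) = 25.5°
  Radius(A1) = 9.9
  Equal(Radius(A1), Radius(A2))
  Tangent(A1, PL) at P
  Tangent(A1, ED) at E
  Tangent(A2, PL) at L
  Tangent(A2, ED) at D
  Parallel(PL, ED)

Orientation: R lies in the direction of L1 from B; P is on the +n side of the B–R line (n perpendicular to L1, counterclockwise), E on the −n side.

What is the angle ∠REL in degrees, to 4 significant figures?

16.22°

Tangency of A1 to both parallel lines with radius 9.9 puts P and E at B ± 9.9·n: P = (-4.262, 8.936), E = (4.262, -8.936). Equal radii place L and D the same way about R: L = R + 9.9·n = (19.84, 20.43), D = R − 9.9·n = (28.36, 2.559). Then cos ∠REL = ER·EL / (|ER||EL|), giving 16.22°.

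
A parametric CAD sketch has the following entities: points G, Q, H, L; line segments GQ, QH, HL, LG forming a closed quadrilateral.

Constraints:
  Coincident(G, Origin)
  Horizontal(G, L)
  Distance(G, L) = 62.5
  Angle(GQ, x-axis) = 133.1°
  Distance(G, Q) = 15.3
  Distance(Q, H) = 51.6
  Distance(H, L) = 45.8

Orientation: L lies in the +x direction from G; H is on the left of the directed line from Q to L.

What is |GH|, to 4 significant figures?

50.17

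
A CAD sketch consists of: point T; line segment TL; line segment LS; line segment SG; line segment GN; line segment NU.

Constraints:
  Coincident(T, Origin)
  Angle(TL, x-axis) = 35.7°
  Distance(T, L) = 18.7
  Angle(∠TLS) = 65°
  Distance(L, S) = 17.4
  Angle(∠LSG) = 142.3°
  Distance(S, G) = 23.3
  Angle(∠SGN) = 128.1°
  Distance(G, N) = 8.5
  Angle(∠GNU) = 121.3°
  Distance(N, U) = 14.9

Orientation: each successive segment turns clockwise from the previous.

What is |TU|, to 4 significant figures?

20.50

∠SGN = 128.1° gives GN at -168.9° from the x-axis; with |GN| = 8.5, N = (-0.5024, -28.58). ∠GNU = 121.3° gives NU at 132.4° from the x-axis; with |NU| = 14.9, U = (-10.55, -17.58). Then |TU| = |U − T| = 20.50.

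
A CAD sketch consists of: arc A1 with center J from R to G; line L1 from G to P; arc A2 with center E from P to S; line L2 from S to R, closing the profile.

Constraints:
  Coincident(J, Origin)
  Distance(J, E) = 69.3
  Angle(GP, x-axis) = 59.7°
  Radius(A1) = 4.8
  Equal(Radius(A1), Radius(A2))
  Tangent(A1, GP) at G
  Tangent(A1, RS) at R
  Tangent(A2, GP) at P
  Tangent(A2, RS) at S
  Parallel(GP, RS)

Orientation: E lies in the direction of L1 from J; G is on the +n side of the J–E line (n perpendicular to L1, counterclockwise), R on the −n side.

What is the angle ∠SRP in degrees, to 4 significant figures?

7.887°

Tangency of A1 to both parallel lines with radius 4.8 puts G and R at J ± 4.8·n: G = (-4.144, 2.422), R = (4.144, -2.422). Equal radii place P and S the same way about E: P = E + 4.8·n = (30.82, 62.26), S = E − 4.8·n = (39.11, 57.41). Then cos ∠SRP = RS·RP / (|RS||RP|), giving 7.887°.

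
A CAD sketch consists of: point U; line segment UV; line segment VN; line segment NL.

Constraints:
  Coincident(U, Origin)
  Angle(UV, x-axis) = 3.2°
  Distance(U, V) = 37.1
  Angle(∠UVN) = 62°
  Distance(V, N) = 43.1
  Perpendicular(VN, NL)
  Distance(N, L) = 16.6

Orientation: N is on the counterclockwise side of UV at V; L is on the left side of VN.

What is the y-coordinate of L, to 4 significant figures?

30.34

U is at the origin; UV runs at 3.2° with length 37.1, so V = 37.1·(cos 3.2°, sin 3.2°) = (37.04, 2.071). ∠UVN = 62.0°, so VN runs at 3.2° + (180° − 62.0°) = 121.2° from the x-axis; with |VN| = 43.1, N = V + 43.1·(cos 121.2°, sin 121.2°) = (14.72, 38.94). VN is perpendicular to NL; with |NL| = 16.6 on the left of VN, L = N + 16.6·(-0.8554, -0.5180) = (0.5161, 30.34). So L.y = 30.34.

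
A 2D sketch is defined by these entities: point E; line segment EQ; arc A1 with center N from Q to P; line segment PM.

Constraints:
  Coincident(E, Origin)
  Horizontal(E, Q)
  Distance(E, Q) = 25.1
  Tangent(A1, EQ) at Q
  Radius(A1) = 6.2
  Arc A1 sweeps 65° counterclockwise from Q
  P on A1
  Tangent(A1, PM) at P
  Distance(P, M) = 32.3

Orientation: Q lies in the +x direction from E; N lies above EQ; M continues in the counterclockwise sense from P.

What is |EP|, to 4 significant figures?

30.93

E is at the origin; EQ is horizontal with |EQ| = 25.1 and Q on the +x side, so Q = (25.10, 0.000). A1 meets EQ tangentially, so NQ is at right angles to EQ, so N = Q + (0, 6.2) = (25.10, 6.200). On A1, Q sits at bearing -90° from N; a 65° counterclockwise sweep puts P at bearing -25°, so P = N + 6.2·(cos -25°, sin -25°) = (30.72, 3.580). Then |EP| = |P − E| = 30.93.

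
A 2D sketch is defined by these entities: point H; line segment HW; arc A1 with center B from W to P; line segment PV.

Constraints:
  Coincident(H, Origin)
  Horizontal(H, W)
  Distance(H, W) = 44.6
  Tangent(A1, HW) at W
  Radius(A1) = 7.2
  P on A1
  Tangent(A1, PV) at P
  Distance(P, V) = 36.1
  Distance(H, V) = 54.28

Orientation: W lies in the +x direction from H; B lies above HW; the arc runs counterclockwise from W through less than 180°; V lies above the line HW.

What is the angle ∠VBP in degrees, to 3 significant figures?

78.7°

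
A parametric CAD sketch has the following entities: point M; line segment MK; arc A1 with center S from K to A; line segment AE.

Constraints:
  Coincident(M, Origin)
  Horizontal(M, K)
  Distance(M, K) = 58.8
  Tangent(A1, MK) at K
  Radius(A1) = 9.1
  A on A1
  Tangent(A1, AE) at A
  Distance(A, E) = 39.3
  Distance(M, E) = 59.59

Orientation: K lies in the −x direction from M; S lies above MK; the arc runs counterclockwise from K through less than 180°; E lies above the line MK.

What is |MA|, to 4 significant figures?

50.47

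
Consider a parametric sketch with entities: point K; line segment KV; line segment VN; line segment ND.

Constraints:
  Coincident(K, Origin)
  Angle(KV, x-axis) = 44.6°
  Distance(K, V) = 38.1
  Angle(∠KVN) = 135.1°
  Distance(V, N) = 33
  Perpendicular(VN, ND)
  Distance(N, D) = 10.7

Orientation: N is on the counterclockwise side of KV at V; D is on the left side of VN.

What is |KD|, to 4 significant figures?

62.14

K is at the origin; KV runs at 44.6° with length 38.1, so V = 38.1·(cos 44.6°, sin 44.6°) = (27.13, 26.75). ∠KVN = 135.1°, so VN runs at 44.6° + (180° − 135.1°) = 89.50° from the x-axis; with |VN| = 33.0, N = V + 33.0·(cos 89.50°, sin 89.50°) = (27.42, 59.75). VN ⟂ ND; with |ND| = 10.7 on the left of VN, D = N + 10.7·(-1.000, 0.008727) = (16.72, 59.84). Then |KD| = |D − K| = 62.14.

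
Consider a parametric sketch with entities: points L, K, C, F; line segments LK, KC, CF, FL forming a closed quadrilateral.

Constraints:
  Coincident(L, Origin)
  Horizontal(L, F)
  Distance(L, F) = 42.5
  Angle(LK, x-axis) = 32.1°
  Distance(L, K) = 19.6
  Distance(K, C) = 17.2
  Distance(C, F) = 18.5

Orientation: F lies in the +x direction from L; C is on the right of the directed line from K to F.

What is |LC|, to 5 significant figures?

25.095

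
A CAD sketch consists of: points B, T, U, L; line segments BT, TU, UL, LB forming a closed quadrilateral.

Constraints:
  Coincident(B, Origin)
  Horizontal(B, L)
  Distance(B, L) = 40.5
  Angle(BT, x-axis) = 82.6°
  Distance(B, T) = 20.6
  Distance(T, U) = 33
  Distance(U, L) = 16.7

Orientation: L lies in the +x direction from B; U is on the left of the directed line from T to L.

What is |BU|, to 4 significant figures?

38.74

B is at the origin; B and L share the same y with |BL| = 40.5 and L in +x, so L = (40.5, 0). BT runs at 82.6° with |BT| = 20.6, so T = (2.653, 20.43). U is determined by |TU| = 33.0 and |UL| = 16.7 together: it lies at the intersection of circle(T, 33.0) and circle(L, 16.7). With |TL| = 43.01, the foot of the radical line on TL is 30.92 from T and the perpendicular offset is √(33.0² − 30.92²) = 11.52. Taking the left-of-TL solution: U = (35.34, 15.88).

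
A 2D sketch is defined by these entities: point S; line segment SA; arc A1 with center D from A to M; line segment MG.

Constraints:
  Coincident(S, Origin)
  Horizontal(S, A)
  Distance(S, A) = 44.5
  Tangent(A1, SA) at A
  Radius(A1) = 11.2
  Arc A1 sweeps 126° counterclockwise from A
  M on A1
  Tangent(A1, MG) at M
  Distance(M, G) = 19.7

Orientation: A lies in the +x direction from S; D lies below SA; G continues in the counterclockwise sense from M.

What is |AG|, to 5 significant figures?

33.815

S is at the origin; SA is horizontal with |SA| = 44.5 and A on the +x side, so A = (44.500, 0.0000). The tangent condition forces DA to be normal to SA, so D = A + (0, -11.2) = (44.500, -11.200). On A1, A sits at bearing 90° from D; a 126° counterclockwise sweep puts M at bearing 216°, so M = D + 11.2·(cos 216°, sin 216°) = (35.439, -17.783). Since A1 is tangent to MG there, DM ⟂ MG, so MG runs along (−sin 216°, cos 216°); with |MG| = 19.7, G = (47.018, -33.721). Then |AG| = |G − A| = 33.815.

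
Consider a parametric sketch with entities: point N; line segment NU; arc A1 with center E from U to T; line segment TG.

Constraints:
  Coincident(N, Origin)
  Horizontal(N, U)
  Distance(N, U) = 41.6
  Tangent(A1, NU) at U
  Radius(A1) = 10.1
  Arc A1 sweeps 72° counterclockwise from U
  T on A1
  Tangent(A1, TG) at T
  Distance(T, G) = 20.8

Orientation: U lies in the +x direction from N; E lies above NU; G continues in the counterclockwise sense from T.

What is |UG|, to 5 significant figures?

31.196

On A1, U sits at bearing -90° from E; a 72° counterclockwise sweep puts T at bearing -18°, so T = E + 10.1·(cos -18°, sin -18°) = (51.206, 6.9789). The tangent condition forces ET to be normal to TG, so TG runs along (−sin -18°, cos -18°); with |TG| = 20.8, G = (57.633, 26.761). Then |UG| = |G − U| = 31.196.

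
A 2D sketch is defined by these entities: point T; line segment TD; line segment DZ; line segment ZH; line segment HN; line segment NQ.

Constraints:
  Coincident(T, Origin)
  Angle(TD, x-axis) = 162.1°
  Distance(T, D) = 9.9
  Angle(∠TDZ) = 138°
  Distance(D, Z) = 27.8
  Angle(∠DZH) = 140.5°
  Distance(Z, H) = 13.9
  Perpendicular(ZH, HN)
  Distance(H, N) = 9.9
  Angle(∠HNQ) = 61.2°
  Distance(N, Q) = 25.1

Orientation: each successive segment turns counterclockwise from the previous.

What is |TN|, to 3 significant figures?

40.8

T is at the origin; TD runs at 162.1° with length 9.9, so D = (-9.42, 3.04). ∠TDZ = 138.0° gives DZ at -156° from the x-axis; with |DZ| = 27.8, Z = (-34.8, -8.31). ∠DZH = 140.5° gives ZH at -116° from the x-axis; with |ZH| = 13.9, H = (-41.0, -20.8). The perpendicularity gives HN at right angles to ZH, so HN runs at -26.4°; with |HN| = 9.9, N = (-32.1, -25.2). Then |TN| = |N − T| = 40.8.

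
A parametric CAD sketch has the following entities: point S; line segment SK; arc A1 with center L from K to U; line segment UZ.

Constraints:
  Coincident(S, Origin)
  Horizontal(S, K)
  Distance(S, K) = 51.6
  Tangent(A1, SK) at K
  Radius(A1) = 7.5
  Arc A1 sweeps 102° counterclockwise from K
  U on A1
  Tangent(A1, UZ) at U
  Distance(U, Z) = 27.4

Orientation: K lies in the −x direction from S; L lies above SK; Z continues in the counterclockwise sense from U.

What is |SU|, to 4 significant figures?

45.18

S is at the origin; SK is horizontal with |SK| = 51.6 and K on the −x side, so K = (-51.60, 0.000). A1 meets SK tangentially, so LK is at right angles to SK, so L = K + (0, 7.5) = (-51.60, 7.500). On A1, K sits at bearing -90° from L; a 102° counterclockwise sweep puts U at bearing 12°, so U = L + 7.5·(cos 12°, sin 12°) = (-44.26, 9.059). Then |SU| = |U − S| = 45.18.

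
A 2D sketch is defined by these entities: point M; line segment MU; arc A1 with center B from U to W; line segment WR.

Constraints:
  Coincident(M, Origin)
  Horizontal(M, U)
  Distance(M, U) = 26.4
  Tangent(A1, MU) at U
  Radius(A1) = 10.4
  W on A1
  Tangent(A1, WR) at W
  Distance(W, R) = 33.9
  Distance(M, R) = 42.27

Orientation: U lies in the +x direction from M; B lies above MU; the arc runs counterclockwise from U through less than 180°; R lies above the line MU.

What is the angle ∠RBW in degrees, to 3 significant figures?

72.9°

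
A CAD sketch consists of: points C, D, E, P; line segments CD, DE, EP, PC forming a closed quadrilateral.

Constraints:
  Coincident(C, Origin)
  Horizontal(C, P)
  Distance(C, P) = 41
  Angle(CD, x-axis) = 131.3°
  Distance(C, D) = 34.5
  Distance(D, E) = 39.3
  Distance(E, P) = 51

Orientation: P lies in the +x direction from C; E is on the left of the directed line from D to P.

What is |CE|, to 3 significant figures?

44.4

C is at the origin; C and P share the same y with |CP| = 41.0 and P in +x, so P = (41.0, 0). CD runs at 131.3° with |CD| = 34.5, so D = (-22.8, 25.9). E is determined by |DE| = 39.3 and |EP| = 51.0 together: it lies at the intersection of circle(D, 39.3) and circle(P, 51.0). With |DP| = 68.8, the foot of the radical line on DP is 26.7 from D and the perpendicular offset is √(39.3² − 26.7²) = 28.8. Taking the left-of-DP solution: E = (12.8, 42.5).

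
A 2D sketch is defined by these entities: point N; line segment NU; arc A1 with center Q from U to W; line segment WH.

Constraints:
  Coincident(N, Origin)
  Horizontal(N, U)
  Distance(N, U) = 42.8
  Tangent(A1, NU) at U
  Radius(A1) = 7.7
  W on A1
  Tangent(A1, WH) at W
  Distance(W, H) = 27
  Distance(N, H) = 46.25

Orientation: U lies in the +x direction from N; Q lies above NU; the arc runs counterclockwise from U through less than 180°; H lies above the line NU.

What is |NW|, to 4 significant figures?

50.38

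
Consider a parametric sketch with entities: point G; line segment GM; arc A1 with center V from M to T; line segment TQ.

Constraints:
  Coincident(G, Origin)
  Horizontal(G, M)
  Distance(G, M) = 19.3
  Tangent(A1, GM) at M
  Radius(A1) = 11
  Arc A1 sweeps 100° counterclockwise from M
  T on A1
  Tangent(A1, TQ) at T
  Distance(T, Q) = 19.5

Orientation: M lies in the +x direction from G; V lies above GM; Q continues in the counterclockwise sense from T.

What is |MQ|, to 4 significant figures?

32.97

G is at the origin; G and M share the same y with |GM| = 19.3 and M on the +x side, so M = (19.30, 0.000). Tangency of A1 to GM means the radius VM is perpendicular to GM, so V = M + (0, 11) = (19.30, 11.00). On A1, M sits at bearing -90° from V; a 100° counterclockwise sweep puts T at bearing 10°, so T = V + 11.0·(cos 10°, sin 10°) = (30.13, 12.91). Tangency of A1 to TQ means the radius VT is perpendicular to TQ, so TQ runs along (−sin 10°, cos 10°); with |TQ| = 19.5, Q = (26.75, 32.11). Then |MQ| = |Q − M| = 32.97.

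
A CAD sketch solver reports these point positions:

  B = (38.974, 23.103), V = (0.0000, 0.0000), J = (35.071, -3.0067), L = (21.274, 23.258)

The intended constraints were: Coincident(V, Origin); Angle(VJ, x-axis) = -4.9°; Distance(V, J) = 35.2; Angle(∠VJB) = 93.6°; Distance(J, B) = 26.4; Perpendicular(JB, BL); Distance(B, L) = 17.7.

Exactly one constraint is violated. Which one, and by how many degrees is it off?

Perpendicular(JB, BL) — off by 8.00°.

V = (0.00, 0.00) ✓; VJ at -4.900° ✓; |VJ| = 35.20 ✓; ∠VJB = 93.60° ✓; |JB| = 26.40 ✓; ∠(JB, BL) = 98.00° ✗; |BL| = 17.70 ✓.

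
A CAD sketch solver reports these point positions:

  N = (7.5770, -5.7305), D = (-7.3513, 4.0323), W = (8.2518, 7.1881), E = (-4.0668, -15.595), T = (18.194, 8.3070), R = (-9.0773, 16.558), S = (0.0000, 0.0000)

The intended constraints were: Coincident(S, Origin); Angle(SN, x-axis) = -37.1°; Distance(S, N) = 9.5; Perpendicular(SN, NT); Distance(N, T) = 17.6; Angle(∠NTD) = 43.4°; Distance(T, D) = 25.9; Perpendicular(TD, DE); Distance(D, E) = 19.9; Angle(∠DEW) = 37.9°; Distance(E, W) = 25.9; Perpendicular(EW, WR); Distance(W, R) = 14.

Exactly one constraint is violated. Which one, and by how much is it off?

Distance(W, R) = 14 — off by 5.70.

S = (0.00, 0.00) ✓; SN at -37.10° ✓; |SN| = 9.500 ✓; ∠(SN, NT) = 90.00° ✓; |NT| = 17.60 ✓; ∠NTD = 43.40° ✓; |TD| = 25.90 ✓; ∠(TD, DE) = 90.00° ✓; |DE| = 19.90 ✓; ∠DEW = 37.90° ✓; |EW| = 25.90 ✓; ∠(EW, WR) = 90.00° ✓; |WR| = 19.70 ✗.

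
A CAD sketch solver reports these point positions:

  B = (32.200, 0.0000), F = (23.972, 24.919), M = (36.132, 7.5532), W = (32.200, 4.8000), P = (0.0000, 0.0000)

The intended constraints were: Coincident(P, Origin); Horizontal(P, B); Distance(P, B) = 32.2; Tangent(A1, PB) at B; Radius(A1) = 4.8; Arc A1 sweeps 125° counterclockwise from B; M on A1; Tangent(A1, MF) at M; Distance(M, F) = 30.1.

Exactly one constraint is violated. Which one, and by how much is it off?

Distance(M, F) = 30.1 — off by 8.90.

P = (0.00, 0.00) ✓; P.y = 0.00, B.y = 0.00 ✓; |PB| = 32.20 ✓; ∠(WB, BP) = 90.00° ✓; |WB| = 4.800 ✓; bearing(W→M) − bearing(W→B) = 125.0° ✓; |WM| = 4.800 ✓; ∠(WM, MF) = 90.00° ✓; |MF| = 21.20 ✗.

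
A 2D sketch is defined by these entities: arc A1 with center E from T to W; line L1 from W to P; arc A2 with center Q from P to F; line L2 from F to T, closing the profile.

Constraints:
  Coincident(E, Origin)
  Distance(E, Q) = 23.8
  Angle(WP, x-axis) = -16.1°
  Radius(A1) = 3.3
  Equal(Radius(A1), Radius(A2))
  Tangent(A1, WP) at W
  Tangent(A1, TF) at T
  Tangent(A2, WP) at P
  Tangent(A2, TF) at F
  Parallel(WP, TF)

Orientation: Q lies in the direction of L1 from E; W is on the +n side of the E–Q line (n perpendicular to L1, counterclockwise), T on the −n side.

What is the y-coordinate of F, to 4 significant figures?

-9.771

The slot axis is L1's direction at -16.1°, so u = (cos -16.1°, sin -16.1°) = (0.9608, -0.2773) and n = (−sin -16.1°, cos -16.1°) = (0.2773, 0.9608). E is at the origin and Q lies 23.8 along u from E, so Q = 23.8·u = (22.87, -6.600). Tangency of A1 to both parallel lines with radius 3.3 puts W and T at E ± 3.3·n: W = (0.9151, 3.171), T = (-0.9151, -3.171). Equal radii place P and F the same way about Q: P = Q + 3.3·n = (23.78, -3.430), F = Q − 3.3·n = (21.95, -9.771). So F.y = -9.771.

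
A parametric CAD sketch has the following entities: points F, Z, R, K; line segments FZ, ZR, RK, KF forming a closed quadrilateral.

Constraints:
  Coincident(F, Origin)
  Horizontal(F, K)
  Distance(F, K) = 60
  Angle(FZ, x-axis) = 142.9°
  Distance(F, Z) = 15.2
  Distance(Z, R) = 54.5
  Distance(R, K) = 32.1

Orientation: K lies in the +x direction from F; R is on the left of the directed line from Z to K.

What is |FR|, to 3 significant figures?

47.2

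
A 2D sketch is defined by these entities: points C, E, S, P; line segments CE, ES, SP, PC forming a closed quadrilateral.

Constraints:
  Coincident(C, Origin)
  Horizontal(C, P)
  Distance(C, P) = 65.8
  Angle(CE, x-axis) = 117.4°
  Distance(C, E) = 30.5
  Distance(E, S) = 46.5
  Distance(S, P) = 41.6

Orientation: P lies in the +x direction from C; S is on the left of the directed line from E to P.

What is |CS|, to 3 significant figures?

40.8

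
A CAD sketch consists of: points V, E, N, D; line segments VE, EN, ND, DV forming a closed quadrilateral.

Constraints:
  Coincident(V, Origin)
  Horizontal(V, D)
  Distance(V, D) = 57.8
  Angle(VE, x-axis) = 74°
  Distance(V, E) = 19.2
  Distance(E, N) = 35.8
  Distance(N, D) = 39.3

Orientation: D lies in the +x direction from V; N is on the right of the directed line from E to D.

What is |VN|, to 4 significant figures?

25.07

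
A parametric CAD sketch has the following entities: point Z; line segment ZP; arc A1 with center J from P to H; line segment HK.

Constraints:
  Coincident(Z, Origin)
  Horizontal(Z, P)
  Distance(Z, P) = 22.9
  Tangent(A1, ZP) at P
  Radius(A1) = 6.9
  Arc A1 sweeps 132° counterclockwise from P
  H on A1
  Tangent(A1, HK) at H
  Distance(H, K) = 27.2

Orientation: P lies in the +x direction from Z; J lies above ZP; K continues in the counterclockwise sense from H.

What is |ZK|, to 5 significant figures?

33.218

Z is at the origin; ZP is horizontal with |ZP| = 22.9 and P on the +x side, so P = (22.900, 0.0000). The tangent condition forces JP to be normal to ZP, so J = P + (0, 6.9) = (22.900, 6.9000). On A1, P sits at bearing -90° from J; a 132° counterclockwise sweep puts H at bearing 42°, so H = J + 6.9·(cos 42°, sin 42°) = (28.028, 11.517). The tangent condition forces JH to be normal to HK, so HK runs along (−sin 42°, cos 42°); with |HK| = 27.2, K = (9.8273, 31.731). Then |ZK| = |K − Z| = 33.218.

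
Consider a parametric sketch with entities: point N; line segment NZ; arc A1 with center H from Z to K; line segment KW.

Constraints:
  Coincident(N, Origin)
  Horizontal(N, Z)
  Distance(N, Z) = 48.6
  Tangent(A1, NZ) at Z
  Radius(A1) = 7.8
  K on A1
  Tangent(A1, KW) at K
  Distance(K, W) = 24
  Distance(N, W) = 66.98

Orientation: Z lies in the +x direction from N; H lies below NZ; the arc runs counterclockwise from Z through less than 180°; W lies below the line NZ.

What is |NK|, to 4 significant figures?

44.97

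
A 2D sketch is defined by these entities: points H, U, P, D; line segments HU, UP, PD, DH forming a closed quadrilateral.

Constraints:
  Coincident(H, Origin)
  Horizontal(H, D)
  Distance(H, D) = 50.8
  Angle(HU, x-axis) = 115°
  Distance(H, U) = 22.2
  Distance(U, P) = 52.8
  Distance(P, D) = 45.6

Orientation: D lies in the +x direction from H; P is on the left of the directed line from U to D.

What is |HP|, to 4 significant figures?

57.83

Checks: |UP| = 52.80 ✓; |PD| = 45.60 ✓.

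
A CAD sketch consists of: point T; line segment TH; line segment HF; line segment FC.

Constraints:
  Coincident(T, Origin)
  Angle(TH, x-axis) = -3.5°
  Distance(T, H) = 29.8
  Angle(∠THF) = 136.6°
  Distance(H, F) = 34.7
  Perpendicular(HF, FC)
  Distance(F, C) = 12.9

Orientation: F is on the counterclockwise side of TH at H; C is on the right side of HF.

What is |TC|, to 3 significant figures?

65.5

T is at the origin; TH runs at -3.5° with length 29.8, so H = 29.8·(cos -3.5°, sin -3.5°) = (29.7, -1.82). ∠THF = 136.6°, so HF runs at -3.5° + (180° − 136.6°) = 39.9° from the x-axis; with |HF| = 34.7, F = H + 34.7·(cos 39.9°, sin 39.9°) = (56.4, 20.4). The perpendicularity gives FC at right angles to HF; with |FC| = 12.9 on the right of HF, C = F + 12.9·(0.641, -0.767) = (64.6, 10.5). Then |TC| = |C − T| = 65.5.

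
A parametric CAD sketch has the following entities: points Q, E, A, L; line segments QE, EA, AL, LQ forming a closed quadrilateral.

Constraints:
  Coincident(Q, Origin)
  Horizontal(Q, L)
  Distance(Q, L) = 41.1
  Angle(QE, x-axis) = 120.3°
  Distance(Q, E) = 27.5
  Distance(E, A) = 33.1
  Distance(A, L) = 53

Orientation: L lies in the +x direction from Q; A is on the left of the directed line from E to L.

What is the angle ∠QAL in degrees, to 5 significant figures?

48.446°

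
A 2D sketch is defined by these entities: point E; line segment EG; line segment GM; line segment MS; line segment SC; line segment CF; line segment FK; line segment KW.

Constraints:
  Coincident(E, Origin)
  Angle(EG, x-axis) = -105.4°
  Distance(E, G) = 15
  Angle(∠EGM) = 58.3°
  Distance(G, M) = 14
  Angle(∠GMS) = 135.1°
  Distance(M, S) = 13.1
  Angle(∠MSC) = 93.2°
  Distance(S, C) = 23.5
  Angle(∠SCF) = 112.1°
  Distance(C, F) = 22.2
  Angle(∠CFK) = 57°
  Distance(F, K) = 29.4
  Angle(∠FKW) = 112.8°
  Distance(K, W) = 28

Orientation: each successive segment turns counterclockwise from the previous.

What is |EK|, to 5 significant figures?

11.487

E is at the origin; EG runs at -105.4° with length 15.0, so G = (-3.9833, -14.461). ∠EGM = 58.3° gives GM at 16.300° from the x-axis; with |GM| = 14.0, M = (9.4539, -10.532). ∠GMS = 135.1° gives MS at 61.200° from the x-axis; with |MS| = 13.1, S = (15.765, 0.94752). ∠MSC = 93.2° gives SC at 148.00° from the x-axis; with |SC| = 23.5, C = (-4.1642, 13.401). ∠SCF = 112.1° gives CF at -144.10° from the x-axis; with |CF| = 22.2, F = (-22.147, 0.38316). ∠CFK = 57.0° gives FK at -21.100° from the x-axis; with |FK| = 29.4, K = (5.2817, -10.201). Then |EK| = |K − E| = 11.487.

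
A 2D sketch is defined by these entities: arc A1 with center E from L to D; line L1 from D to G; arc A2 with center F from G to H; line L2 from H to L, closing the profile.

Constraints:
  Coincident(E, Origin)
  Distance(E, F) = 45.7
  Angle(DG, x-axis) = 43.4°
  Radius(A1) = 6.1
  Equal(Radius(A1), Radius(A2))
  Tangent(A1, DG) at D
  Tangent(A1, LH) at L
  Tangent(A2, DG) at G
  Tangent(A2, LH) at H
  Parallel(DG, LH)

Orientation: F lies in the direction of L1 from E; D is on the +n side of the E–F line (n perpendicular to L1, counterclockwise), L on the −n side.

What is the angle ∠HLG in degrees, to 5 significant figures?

14.947°

The slot axis is L1's direction at 43.4°, so u = (cos 43.4°, sin 43.4°) = (0.72657, 0.68709) and n = (−sin 43.4°, cos 43.4°) = (-0.68709, 0.72657). E is at the origin and F lies 45.7 along u from E, so F = 45.7·u = (33.204, 31.400). Tangency of A1 to both parallel lines with radius 6.1 puts D and L at E ± 6.1·n: D = (-4.1912, 4.4321), L = (4.1912, -4.4321). Equal radii place G and H the same way about F: G = F + 6.1·n = (29.013, 35.832), H = F − 6.1·n = (37.396, 26.968). Then cos ∠HLG = LH·LG / (|LH||LG|), giving 14.947°.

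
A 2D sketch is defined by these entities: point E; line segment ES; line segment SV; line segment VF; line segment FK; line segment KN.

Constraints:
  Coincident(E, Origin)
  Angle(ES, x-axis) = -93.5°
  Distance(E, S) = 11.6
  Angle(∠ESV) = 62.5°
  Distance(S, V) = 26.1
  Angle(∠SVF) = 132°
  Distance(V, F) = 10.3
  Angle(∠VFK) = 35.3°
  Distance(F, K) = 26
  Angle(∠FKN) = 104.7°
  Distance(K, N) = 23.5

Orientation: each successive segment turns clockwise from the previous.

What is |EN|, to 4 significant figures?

31.87

E is at the origin; ES runs at -93.5° with length 11.6, so S = (-0.7082, -11.58). ∠ESV = 62.5° gives SV at 149.0° from the x-axis; with |SV| = 26.1, V = (-23.08, 1.864). ∠SVF = 132.0° gives VF at 101.0° from the x-axis; with |VF| = 10.3, F = (-25.05, 11.97). ∠VFK = 35.3° gives FK at -43.70° from the x-axis; with |FK| = 26.0, K = (-6.248, -5.988). ∠FKN = 104.7° gives KN at -119.0° from the x-axis; with |KN| = 23.5, N = (-17.64, -26.54). Then |EN| = |N − E| = 31.87.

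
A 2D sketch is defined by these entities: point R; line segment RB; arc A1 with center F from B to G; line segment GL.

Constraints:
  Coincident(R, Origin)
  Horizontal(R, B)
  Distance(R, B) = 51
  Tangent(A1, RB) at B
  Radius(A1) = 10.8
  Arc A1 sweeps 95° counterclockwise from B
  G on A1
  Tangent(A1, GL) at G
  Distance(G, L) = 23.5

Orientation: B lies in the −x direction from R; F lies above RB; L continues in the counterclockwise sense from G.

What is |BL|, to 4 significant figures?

36.22

R is at the origin; RB is horizontal with |RB| = 51.0 and B on the −x side, so B = (-51.00, 0.000). A1 meets RB tangentially, so FB is at right angles to RB, so F = B + (0, 10.8) = (-51.00, 10.80). On A1, B sits at bearing -90° from F; a 95° counterclockwise sweep puts G at bearing 5°, so G = F + 10.8·(cos 5°, sin 5°) = (-40.24, 11.74). A1 meets GL tangentially, so FG is at right angles to GL, so GL runs along (−sin 5°, cos 5°); with |GL| = 23.5, L = (-42.29, 35.15). Then |BL| = |L − B| = 36.22.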